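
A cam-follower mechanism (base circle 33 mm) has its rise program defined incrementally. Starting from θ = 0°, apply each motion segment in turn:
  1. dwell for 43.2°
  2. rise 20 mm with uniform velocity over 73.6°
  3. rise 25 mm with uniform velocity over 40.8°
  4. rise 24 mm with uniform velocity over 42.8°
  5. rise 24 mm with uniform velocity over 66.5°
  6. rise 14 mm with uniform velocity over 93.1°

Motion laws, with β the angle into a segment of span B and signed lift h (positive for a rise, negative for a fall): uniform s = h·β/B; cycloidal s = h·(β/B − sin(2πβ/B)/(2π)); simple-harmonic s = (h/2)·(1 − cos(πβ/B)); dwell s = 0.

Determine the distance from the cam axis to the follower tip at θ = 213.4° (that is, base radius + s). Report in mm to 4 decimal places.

seg 1 [0°–43.2°] dwell: s stays 0.0000
seg 2 [43.2°–116.8°] uniform, h=20: full span → s += 20 → s = 20.0000
seg 3 [116.8°–157.6°] uniform, h=25: full span → s += 25 → s = 45.0000
seg 4 [157.6°–200.4°] uniform, h=24: full span → s += 24 → s = 69.0000
seg 5 [200.4°–266.9°] uniform, h=24: θ=213.4° here. β=13, B=66.5. 24·13/66.5 = 4.6917 → s = 73.6917
radial distance = base radius + s = 33 + 73.6917 = 106.6917

106.6917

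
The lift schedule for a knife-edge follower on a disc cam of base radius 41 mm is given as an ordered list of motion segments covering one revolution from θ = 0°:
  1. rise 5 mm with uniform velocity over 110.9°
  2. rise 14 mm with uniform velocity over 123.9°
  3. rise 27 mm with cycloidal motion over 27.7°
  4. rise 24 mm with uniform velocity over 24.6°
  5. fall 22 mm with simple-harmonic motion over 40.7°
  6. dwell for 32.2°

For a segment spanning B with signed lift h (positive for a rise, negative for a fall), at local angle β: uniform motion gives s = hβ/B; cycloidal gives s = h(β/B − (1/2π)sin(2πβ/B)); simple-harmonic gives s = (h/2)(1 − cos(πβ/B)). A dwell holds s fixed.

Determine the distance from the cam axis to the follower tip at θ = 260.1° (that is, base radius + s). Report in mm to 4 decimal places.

seg 1 [0°–110.9°] uniform, h=5: full span → s += 5 → s = 5.0000
seg 2 [110.9°–234.8°] uniform, h=14: full span → s += 14 → s = 19.0000
seg 3 [234.8°–262.5°] cycloidal, h=27: θ=260.1° here. β=25.3, B=27.7. 27·(0.9134 − sin(2π·0.9134)/(2π)) = 26.8862 → s = 45.8862
radial distance = base radius + s = 41 + 45.8862 = 86.8862

86.8862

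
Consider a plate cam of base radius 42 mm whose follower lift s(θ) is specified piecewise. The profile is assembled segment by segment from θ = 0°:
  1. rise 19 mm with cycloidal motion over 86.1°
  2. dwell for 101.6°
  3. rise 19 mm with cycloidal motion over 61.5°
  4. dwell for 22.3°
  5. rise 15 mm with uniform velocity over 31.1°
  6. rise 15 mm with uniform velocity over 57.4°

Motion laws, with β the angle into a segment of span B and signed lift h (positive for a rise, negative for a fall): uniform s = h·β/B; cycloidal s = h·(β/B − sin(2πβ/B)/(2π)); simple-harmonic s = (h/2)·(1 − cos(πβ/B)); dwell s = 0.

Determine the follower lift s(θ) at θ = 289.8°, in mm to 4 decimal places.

seg 1 [0°–86.1°] cycloidal, h=19: full span → s += 19 → s = 19.0000
seg 2 [86.1°–187.7°] dwell: s stays 19.0000
seg 3 [187.7°–249.2°] cycloidal, h=19: full span → s += 19 → s = 38.0000
seg 4 [249.2°–271.5°] dwell: s stays 38.0000
seg 5 [271.5°–302.6°] uniform, h=15: θ=289.8° here. β=18.3, B=31.1. 15·18.3/31.1 = 8.8264 → s = 46.8264

46.8264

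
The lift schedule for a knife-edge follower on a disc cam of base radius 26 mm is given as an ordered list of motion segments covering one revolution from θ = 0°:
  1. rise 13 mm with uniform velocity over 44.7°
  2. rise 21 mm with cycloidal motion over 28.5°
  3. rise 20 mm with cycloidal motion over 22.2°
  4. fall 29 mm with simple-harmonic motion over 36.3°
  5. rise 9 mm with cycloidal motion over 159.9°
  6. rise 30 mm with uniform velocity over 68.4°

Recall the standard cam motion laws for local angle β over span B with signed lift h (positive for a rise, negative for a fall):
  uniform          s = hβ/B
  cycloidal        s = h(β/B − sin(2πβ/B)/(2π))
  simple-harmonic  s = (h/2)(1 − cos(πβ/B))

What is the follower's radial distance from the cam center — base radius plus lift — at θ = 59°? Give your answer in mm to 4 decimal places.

seg 1 [0°–44.7°] uniform, h=13: full span → s += 13 → s = 13.0000
seg 2 [44.7°–73.2°] cycloidal, h=21: θ=59° here. β=14.3, B=28.5. 21·(0.5018 − sin(2π·0.5018)/(2π)) = 10.5737 → s = 23.5737
radial distance = base radius + s = 26 + 23.5737 = 49.5737

49.5737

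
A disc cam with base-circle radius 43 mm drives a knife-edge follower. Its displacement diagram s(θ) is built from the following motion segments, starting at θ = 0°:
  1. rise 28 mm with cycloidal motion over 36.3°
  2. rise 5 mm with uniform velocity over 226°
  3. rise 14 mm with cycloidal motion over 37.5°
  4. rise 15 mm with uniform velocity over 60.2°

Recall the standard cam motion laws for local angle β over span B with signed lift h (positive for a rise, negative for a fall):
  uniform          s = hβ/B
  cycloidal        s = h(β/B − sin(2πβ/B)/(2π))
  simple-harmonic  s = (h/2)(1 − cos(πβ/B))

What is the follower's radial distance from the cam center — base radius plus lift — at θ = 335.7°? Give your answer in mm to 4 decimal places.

seg 1 [0°–36.3°] cycloidal, h=28: full span → s += 28 → s = 28.0000
seg 2 [36.3°–262.3°] uniform, h=5: full span → s += 5 → s = 33.0000
seg 3 [262.3°–299.8°] cycloidal, h=14: full span → s += 14 → s = 47.0000
seg 4 [299.8°–360°] uniform, h=15: θ=335.7° here. β=35.9, B=60.2. 15·35.9/60.2 = 8.9452 → s = 55.9452
radial distance = base radius + s = 43 + 55.9452 = 98.9452

98.9452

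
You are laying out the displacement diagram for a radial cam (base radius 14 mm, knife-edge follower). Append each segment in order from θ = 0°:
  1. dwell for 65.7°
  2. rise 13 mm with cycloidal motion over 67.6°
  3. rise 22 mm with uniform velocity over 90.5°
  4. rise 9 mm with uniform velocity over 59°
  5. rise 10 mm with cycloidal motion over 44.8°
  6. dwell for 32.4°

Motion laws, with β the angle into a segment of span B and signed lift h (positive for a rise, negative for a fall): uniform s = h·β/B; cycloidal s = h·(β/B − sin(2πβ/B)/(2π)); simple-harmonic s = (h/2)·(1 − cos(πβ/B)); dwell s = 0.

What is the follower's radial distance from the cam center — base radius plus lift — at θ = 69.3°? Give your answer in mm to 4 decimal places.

seg 1 [0°–65.7°] dwell: s stays 0.0000
seg 2 [65.7°–133.3°] cycloidal, h=13: θ=69.3° here. β=3.6, B=67.6. 13·(0.0533 − sin(2π·0.0533)/(2π)) = 0.0128 → s = 0.0128
radial distance = base radius + s = 14 + 0.0128 = 14.0128

14.0128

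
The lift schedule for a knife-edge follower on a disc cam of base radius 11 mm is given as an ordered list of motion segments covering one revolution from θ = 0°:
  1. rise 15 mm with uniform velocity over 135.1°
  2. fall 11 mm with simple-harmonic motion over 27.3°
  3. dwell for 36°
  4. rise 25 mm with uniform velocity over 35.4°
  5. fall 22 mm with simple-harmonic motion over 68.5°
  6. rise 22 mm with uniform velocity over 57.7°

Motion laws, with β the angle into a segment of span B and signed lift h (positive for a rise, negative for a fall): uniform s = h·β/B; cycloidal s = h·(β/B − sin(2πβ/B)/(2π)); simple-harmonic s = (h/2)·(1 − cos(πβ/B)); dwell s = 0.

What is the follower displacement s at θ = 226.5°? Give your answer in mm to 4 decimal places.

seg 1 [0°–135.1°] uniform, h=15: full span → s += 15 → s = 15.0000
seg 2 [135.1°–162.4°] simple-harmonic, h=-11: full span → s += -11 → s = 4.0000
seg 3 [162.4°–198.4°] dwell: s stays 4.0000
seg 4 [198.4°–233.8°] uniform, h=25: θ=226.5° here. β=28.1, B=35.4. 25·28.1/35.4 = 19.8446 → s = 23.8446

23.8446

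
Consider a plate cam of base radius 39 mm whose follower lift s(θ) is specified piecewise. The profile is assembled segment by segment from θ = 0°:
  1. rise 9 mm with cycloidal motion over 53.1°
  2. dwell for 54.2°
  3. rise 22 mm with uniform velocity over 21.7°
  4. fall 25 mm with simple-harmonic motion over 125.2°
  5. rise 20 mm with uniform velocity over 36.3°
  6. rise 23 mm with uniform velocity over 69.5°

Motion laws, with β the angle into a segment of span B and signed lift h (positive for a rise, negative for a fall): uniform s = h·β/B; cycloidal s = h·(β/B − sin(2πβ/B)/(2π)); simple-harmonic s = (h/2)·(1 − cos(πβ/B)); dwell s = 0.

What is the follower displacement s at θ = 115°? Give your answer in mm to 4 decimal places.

seg 1 [0°–53.1°] cycloidal, h=9: full span → s += 9 → s = 9.0000
seg 2 [53.1°–107.3°] dwell: s stays 9.0000
seg 3 [107.3°–129°] uniform, h=22: θ=115° here. β=7.7, B=21.7. 22·7.7/21.7 = 7.8065 → s = 16.8065

16.8065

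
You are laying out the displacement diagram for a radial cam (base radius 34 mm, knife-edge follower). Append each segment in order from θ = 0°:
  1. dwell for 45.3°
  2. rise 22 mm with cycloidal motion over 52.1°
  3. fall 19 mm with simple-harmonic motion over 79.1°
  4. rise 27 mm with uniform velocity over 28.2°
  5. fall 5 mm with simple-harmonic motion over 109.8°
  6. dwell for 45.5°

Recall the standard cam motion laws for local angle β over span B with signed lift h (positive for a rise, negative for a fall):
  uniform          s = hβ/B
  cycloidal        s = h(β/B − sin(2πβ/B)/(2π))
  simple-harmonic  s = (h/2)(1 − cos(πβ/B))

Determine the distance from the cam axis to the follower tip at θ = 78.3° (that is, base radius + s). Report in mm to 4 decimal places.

seg 1 [0°–45.3°] dwell: s stays 0.0000
seg 2 [45.3°–97.4°] cycloidal, h=22: θ=78.3° here. β=33, B=52.1. 22·(0.6334 − sin(2π·0.6334)/(2π)) = 16.5377 → s = 16.5377
radial distance = base radius + s = 34 + 16.5377 = 50.5377

50.5377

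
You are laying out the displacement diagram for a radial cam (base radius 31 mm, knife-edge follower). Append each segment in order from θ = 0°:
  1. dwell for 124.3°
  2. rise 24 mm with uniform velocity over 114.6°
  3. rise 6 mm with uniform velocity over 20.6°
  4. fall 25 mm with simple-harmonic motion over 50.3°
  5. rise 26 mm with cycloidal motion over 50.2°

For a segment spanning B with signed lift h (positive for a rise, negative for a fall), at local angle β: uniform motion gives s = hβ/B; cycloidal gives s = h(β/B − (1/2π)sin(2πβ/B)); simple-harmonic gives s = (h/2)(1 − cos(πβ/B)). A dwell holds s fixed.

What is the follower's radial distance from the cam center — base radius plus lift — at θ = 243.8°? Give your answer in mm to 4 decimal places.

seg 1 [0°–124.3°] dwell: s stays 0.0000
seg 2 [124.3°–238.9°] uniform, h=24: full span → s += 24 → s = 24.0000
seg 3 [238.9°–259.5°] uniform, h=6: θ=243.8° here. β=4.9, B=20.6. 6·4.9/20.6 = 1.4272 → s = 25.4272
radial distance = base radius + s = 31 + 25.4272 = 56.4272

56.4272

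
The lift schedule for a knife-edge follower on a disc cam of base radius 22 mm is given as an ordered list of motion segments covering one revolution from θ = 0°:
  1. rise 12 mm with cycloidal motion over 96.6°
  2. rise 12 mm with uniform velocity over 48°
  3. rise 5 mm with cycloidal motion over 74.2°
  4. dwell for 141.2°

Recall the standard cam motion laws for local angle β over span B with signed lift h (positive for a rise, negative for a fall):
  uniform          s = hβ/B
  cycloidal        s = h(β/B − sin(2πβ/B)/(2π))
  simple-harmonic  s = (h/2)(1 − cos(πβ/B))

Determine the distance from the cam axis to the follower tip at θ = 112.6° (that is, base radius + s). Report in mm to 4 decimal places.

seg 1 [0°–96.6°] cycloidal, h=12: full span → s += 12 → s = 12.0000
seg 2 [96.6°–144.6°] uniform, h=12: θ=112.6° here. β=16, B=48. 12·16/48 = 4.0000 → s = 16.0000
radial distance = base radius + s = 22 + 16.0000 = 38.0000

38.0000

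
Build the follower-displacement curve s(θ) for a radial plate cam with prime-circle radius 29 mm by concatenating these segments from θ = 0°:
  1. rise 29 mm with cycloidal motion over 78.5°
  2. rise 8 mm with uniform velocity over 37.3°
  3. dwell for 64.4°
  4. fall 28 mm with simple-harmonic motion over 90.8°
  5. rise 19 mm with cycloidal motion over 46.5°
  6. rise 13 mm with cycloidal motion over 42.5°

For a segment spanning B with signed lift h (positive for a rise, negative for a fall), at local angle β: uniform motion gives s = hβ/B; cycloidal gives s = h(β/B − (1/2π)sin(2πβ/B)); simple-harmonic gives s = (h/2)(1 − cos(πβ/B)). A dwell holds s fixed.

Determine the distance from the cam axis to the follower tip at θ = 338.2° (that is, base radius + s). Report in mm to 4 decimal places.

seg 1 [0°–78.5°] cycloidal, h=29: full span → s += 29 → s = 29.0000
seg 2 [78.5°–115.8°] uniform, h=8: full span → s += 8 → s = 37.0000
seg 3 [115.8°–180.2°] dwell: s stays 37.0000
seg 4 [180.2°–271°] simple-harmonic, h=-28: full span → s += -28 → s = 9.0000
seg 5 [271°–317.5°] cycloidal, h=19: full span → s += 19 → s = 28.0000
seg 6 [317.5°–360°] cycloidal, h=13: θ=338.2° here. β=20.7, B=42.5. 13·(0.4871 − sin(2π·0.4871)/(2π)) = 6.1637 → s = 34.1637
radial distance = base radius + s = 29 + 34.1637 = 63.1637

63.1637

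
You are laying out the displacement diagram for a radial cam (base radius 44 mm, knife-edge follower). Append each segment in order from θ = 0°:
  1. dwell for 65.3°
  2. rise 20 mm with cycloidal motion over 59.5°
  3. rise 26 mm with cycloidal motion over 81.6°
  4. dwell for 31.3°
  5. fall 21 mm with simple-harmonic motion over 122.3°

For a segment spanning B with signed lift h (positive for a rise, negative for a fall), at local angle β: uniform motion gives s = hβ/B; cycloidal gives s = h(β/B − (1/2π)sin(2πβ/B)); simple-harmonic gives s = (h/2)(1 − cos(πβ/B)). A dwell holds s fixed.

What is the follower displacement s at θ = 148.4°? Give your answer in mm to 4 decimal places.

seg 1 [0°–65.3°] dwell: s stays 0.0000
seg 2 [65.3°–124.8°] cycloidal, h=20: full span → s += 20 → s = 20.0000
seg 3 [124.8°–206.4°] cycloidal, h=26: θ=148.4° here. β=23.6, B=81.6. 26·(0.2892 − sin(2π·0.2892)/(2π)) = 3.5066 → s = 23.5066

23.5066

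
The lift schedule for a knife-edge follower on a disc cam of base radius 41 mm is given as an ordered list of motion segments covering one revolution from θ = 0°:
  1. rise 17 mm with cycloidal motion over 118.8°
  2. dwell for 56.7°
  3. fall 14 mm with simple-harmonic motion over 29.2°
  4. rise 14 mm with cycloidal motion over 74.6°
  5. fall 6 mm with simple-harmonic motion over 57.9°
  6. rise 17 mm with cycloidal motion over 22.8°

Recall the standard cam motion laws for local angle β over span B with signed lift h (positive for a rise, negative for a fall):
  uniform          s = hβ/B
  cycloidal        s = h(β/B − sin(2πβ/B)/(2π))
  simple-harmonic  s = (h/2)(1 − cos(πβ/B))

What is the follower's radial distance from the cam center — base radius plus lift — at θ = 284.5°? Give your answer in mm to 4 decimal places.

seg 1 [0°–118.8°] cycloidal, h=17: full span → s += 17 → s = 17.0000
seg 2 [118.8°–175.5°] dwell: s stays 17.0000
seg 3 [175.5°–204.7°] simple-harmonic, h=-14: full span → s += -14 → s = 3.0000
seg 4 [204.7°–279.3°] cycloidal, h=14: full span → s += 14 → s = 17.0000
seg 5 [279.3°–337.2°] simple-harmonic, h=-6: θ=284.5° here. β=5.2, B=57.9. -6/2·(1 − cos(π·0.0898)) = -0.1186 → s = 16.8814
radial distance = base radius + s = 41 + 16.8814 = 57.8814

57.8814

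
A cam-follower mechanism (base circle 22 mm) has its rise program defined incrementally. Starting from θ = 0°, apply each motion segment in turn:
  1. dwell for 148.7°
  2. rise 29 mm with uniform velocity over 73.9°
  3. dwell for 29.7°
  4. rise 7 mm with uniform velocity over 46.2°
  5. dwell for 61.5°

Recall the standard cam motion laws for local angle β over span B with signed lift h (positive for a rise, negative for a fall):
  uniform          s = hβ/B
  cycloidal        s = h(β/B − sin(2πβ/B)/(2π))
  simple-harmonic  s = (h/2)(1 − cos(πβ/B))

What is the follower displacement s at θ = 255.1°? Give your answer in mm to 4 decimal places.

seg 1 [0°–148.7°] dwell: s stays 0.0000
seg 2 [148.7°–222.6°] uniform, h=29: full span → s += 29 → s = 29.0000
seg 3 [222.6°–252.3°] dwell: s stays 29.0000
seg 4 [252.3°–298.5°] uniform, h=7: θ=255.1° here. β=2.8, B=46.2. 7·2.8/46.2 = 0.4242 → s = 29.4242

29.4242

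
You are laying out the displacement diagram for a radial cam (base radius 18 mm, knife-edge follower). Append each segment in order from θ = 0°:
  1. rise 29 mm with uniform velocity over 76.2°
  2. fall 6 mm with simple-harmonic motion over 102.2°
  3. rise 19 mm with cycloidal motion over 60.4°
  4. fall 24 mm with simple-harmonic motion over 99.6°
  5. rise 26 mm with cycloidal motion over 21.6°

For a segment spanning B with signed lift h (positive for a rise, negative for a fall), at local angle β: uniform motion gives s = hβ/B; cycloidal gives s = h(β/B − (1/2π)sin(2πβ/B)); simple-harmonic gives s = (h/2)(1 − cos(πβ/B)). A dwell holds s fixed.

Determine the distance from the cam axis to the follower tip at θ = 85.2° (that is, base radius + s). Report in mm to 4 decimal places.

seg 1 [0°–76.2°] uniform, h=29: full span → s += 29 → s = 29.0000
seg 2 [76.2°–178.4°] simple-harmonic, h=-6: θ=85.2° here. β=9, B=102.2. -6/2·(1 − cos(π·0.0881)) = -0.1141 → s = 28.8859
radial distance = base radius + s = 18 + 28.8859 = 46.8859

46.8859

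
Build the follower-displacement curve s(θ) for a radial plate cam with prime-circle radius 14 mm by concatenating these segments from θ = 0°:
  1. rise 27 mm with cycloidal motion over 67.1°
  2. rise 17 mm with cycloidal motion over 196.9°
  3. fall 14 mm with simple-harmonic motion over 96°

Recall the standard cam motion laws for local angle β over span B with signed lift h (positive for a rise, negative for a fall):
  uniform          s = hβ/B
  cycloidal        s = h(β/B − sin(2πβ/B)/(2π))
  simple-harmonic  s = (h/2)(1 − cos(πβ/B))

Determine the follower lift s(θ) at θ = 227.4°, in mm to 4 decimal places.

seg 1 [0°–67.1°] cycloidal, h=27: full span → s += 27 → s = 27.0000
seg 2 [67.1°–264°] cycloidal, h=17: θ=227.4° here. β=160.3, B=196.9. 17·(0.8141 − sin(2π·0.8141)/(2π)) = 16.3290 → s = 43.3290

43.3290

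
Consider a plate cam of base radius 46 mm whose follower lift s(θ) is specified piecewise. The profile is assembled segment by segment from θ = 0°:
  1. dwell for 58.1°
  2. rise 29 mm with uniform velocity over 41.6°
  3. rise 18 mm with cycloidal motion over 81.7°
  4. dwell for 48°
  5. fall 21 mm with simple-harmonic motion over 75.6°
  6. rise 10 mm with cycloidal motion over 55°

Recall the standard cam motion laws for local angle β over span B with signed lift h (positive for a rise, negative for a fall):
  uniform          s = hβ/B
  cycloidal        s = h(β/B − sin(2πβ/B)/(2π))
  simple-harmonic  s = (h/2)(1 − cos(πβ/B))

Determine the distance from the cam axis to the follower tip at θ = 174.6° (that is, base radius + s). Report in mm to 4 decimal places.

seg 1 [0°–58.1°] dwell: s stays 0.0000
seg 2 [58.1°–99.7°] uniform, h=29: full span → s += 29 → s = 29.0000
seg 3 [99.7°–181.4°] cycloidal, h=18: θ=174.6° here. β=74.9, B=81.7. 18·(0.9168 − sin(2π·0.9168)/(2π)) = 17.9326 → s = 46.9326
radial distance = base radius + s = 46 + 46.9326 = 92.9326

92.9326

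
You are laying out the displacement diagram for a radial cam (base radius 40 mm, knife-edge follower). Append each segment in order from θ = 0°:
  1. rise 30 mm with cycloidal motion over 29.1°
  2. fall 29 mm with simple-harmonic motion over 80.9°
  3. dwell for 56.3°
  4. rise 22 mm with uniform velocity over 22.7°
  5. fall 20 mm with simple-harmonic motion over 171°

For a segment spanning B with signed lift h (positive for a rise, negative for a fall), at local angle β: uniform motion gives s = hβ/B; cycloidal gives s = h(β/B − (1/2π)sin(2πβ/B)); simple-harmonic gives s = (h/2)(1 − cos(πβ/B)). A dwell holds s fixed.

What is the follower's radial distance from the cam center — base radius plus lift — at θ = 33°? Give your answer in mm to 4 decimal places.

seg 1 [0°–29.1°] cycloidal, h=30: full span → s += 30 → s = 30.0000
seg 2 [29.1°–110°] simple-harmonic, h=-29: θ=33° here. β=3.9, B=80.9. -29/2·(1 − cos(π·0.0482)) = -0.1660 → s = 29.8340
radial distance = base radius + s = 40 + 29.8340 = 69.8340

69.8340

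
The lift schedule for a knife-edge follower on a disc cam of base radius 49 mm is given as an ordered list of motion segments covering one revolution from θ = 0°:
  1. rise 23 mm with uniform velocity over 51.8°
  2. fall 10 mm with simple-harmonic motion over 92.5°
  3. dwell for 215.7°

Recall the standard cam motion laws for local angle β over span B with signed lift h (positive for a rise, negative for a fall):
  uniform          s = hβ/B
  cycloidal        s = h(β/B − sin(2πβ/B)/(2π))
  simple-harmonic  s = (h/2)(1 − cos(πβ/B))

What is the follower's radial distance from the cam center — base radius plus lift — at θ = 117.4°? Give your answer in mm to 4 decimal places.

seg 1 [0°–51.8°] uniform, h=23: full span → s += 23 → s = 23.0000
seg 2 [51.8°–144.3°] simple-harmonic, h=-10: θ=117.4° here. β=65.6, B=92.5. -10/2·(1 − cos(π·0.7092)) = -8.0545 → s = 14.9455
radial distance = base radius + s = 49 + 14.9455 = 63.9455

63.9455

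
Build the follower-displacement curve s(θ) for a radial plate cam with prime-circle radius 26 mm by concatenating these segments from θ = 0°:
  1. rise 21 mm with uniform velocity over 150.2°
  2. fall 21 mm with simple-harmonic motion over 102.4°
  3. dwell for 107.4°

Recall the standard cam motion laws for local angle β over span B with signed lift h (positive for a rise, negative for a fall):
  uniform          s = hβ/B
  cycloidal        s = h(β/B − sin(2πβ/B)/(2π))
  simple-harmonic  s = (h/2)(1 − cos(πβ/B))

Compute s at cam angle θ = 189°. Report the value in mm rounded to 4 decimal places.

seg 1 [0°–150.2°] uniform, h=21: full span → s += 21 → s = 21.0000
seg 2 [150.2°–252.6°] simple-harmonic, h=-21: θ=189° here. β=38.8, B=102.4. -21/2·(1 − cos(π·0.3789)) = -6.6012 → s = 14.3988

14.3988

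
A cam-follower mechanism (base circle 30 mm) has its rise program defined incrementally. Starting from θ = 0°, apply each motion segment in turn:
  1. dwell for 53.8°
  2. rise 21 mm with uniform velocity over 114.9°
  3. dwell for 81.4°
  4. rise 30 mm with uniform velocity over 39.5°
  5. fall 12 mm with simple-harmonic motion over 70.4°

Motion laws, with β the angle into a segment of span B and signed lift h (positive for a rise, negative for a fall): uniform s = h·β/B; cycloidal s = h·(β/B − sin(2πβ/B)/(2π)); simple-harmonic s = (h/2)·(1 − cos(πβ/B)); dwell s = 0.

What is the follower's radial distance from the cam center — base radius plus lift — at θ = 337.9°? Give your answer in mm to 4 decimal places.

seg 1 [0°–53.8°] dwell: s stays 0.0000
seg 2 [53.8°–168.7°] uniform, h=21: full span → s += 21 → s = 21.0000
seg 3 [168.7°–250.1°] dwell: s stays 21.0000
seg 4 [250.1°–289.6°] uniform, h=30: full span → s += 30 → s = 51.0000
seg 5 [289.6°–360°] simple-harmonic, h=-12: θ=337.9° here. β=48.3, B=70.4. -12/2·(1 − cos(π·0.6861)) = -9.3111 → s = 41.6889
radial distance = base radius + s = 30 + 41.6889 = 71.6889

71.6889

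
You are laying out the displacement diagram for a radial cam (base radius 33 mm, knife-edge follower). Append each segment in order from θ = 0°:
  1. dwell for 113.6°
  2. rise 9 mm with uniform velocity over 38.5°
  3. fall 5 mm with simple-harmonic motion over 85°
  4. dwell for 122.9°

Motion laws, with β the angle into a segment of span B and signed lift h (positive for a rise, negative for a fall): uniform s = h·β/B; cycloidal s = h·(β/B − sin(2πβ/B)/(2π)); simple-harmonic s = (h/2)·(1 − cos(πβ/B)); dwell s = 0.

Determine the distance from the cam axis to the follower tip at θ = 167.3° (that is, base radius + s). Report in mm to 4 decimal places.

seg 1 [0°–113.6°] dwell: s stays 0.0000
seg 2 [113.6°–152.1°] uniform, h=9: full span → s += 9 → s = 9.0000
seg 3 [152.1°–237.1°] simple-harmonic, h=-5: θ=167.3° here. β=15.2, B=85. -5/2·(1 − cos(π·0.1788)) = -0.3842 → s = 8.6158
radial distance = base radius + s = 33 + 8.6158 = 41.6158

41.6158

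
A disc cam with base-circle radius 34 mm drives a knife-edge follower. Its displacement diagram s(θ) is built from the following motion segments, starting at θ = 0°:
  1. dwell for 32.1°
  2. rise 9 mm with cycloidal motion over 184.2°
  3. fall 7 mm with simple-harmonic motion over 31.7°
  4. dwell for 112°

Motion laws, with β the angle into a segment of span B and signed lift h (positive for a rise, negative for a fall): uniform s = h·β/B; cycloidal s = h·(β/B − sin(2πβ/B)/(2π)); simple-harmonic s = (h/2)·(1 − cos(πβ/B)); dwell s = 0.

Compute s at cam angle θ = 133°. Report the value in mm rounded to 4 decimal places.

seg 1 [0°–32.1°] dwell: s stays 0.0000
seg 2 [32.1°–216.3°] cycloidal, h=9: θ=133° here. β=100.9, B=184.2. 9·(0.5478 − sin(2π·0.5478)/(2π)) = 5.3535 → s = 5.3535

5.3535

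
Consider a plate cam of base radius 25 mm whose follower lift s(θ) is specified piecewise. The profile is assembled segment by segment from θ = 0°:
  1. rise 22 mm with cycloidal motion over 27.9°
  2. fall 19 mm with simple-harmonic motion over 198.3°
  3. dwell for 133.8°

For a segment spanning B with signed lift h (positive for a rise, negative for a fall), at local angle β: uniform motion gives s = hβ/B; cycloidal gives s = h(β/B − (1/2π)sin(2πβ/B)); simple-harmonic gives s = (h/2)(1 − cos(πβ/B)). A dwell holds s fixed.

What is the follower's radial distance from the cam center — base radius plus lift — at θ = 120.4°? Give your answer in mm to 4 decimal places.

seg 1 [0°–27.9°] cycloidal, h=22: full span → s += 22 → s = 22.0000
seg 2 [27.9°–226.2°] simple-harmonic, h=-19: θ=120.4° here. β=92.5, B=198.3. -19/2·(1 − cos(π·0.4665)) = -8.5010 → s = 13.4990
radial distance = base radius + s = 25 + 13.4990 = 38.4990

38.4990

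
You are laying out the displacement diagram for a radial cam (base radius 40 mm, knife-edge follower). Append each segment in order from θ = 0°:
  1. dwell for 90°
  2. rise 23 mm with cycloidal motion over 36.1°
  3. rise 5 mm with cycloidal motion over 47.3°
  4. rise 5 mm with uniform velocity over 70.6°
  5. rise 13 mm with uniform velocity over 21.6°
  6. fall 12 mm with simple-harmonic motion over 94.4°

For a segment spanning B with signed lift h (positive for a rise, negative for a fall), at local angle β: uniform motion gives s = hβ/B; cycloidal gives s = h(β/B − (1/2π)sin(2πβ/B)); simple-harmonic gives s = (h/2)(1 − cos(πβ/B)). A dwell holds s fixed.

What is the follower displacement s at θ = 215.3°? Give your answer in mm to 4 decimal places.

seg 1 [0°–90°] dwell: s stays 0.0000
seg 2 [90°–126.1°] cycloidal, h=23: full span → s += 23 → s = 23.0000
seg 3 [126.1°–173.4°] cycloidal, h=5: full span → s += 5 → s = 28.0000
seg 4 [173.4°–244°] uniform, h=5: θ=215.3° here. β=41.9, B=70.6. 5·41.9/70.6 = 2.9674 → s = 30.9674

30.9674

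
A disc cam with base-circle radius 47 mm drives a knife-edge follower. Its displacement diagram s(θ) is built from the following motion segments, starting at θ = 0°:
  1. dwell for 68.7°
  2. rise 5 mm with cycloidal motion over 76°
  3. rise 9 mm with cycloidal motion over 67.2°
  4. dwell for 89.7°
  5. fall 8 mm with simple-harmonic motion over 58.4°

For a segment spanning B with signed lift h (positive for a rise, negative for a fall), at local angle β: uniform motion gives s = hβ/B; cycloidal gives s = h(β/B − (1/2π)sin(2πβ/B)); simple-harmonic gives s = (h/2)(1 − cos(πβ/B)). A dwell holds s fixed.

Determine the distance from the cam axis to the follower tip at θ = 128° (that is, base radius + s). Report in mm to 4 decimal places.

seg 1 [0°–68.7°] dwell: s stays 0.0000
seg 2 [68.7°–144.7°] cycloidal, h=5: θ=128° here. β=59.3, B=76. 5·(0.7803 − sin(2π·0.7803)/(2π)) = 4.6827 → s = 4.6827
radial distance = base radius + s = 47 + 4.6827 = 51.6827

51.6827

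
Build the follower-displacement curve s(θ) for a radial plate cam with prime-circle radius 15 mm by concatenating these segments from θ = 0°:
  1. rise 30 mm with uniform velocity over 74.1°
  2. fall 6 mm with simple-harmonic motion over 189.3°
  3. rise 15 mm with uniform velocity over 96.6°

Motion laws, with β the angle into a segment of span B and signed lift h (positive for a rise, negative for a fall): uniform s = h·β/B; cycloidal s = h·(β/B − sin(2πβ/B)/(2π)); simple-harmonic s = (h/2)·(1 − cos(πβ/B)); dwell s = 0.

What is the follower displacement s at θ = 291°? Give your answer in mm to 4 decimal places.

seg 1 [0°–74.1°] uniform, h=30: full span → s += 30 → s = 30.0000
seg 2 [74.1°–263.4°] simple-harmonic, h=-6: full span → s += -6 → s = 24.0000
seg 3 [263.4°–360°] uniform, h=15: θ=291° here. β=27.6, B=96.6. 15·27.6/96.6 = 4.2857 → s = 28.2857

28.2857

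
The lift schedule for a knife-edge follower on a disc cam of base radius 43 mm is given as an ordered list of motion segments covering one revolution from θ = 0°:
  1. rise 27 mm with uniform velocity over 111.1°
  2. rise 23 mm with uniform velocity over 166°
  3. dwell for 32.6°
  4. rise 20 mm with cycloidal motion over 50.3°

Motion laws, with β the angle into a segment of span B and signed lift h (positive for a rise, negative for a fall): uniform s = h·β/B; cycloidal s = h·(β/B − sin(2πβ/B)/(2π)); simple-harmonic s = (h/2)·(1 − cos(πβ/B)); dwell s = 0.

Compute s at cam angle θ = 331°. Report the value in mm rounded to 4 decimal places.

seg 1 [0°–111.1°] uniform, h=27: full span → s += 27 → s = 27.0000
seg 2 [111.1°–277.1°] uniform, h=23: full span → s += 23 → s = 50.0000
seg 3 [277.1°–309.7°] dwell: s stays 50.0000
seg 4 [309.7°–360°] cycloidal, h=20: θ=331° here. β=21.3, B=50.3. 20·(0.4235 − sin(2π·0.4235)/(2π)) = 6.9967 → s = 56.9967

56.9967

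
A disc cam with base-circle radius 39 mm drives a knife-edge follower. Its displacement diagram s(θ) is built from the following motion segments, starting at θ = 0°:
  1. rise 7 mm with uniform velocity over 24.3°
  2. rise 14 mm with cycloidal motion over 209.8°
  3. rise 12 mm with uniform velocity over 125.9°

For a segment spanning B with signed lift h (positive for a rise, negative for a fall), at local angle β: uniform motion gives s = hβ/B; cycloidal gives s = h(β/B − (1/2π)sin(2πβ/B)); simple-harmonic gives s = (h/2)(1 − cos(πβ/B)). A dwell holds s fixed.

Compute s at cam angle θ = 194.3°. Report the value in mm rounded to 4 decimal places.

seg 1 [0°–24.3°] uniform, h=7: full span → s += 7 → s = 7.0000
seg 2 [24.3°–234.1°] cycloidal, h=14: θ=194.3° here. β=170, B=209.8. 14·(0.8103 − sin(2π·0.8103)/(2π)) = 13.4143 → s = 20.4143

20.4143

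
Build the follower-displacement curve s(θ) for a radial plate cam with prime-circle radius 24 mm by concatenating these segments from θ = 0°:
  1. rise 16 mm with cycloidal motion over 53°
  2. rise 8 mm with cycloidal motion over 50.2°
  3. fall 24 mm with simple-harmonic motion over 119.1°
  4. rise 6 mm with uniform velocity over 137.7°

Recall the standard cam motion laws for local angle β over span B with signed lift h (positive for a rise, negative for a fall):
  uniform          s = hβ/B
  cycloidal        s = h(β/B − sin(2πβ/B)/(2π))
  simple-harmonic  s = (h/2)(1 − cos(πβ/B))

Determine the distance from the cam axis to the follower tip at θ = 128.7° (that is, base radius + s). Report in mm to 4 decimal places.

seg 1 [0°–53°] cycloidal, h=16: full span → s += 16 → s = 16.0000
seg 2 [53°–103.2°] cycloidal, h=8: full span → s += 8 → s = 24.0000
seg 3 [103.2°–222.3°] simple-harmonic, h=-24: θ=128.7° here. β=25.5, B=119.1. -24/2·(1 − cos(π·0.2141)) = -2.6138 → s = 21.3862
radial distance = base radius + s = 24 + 21.3862 = 45.3862

45.3862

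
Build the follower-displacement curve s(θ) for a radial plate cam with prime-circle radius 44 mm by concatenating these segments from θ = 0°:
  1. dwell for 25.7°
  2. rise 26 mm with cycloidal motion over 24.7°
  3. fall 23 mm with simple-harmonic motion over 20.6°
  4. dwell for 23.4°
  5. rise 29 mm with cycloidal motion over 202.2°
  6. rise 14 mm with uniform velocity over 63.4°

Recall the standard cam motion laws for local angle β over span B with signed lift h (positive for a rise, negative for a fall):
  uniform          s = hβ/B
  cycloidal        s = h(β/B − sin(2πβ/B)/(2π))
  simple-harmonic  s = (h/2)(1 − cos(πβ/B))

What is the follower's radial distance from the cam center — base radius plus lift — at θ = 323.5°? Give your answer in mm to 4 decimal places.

seg 1 [0°–25.7°] dwell: s stays 0.0000
seg 2 [25.7°–50.4°] cycloidal, h=26: full span → s += 26 → s = 26.0000
seg 3 [50.4°–71°] simple-harmonic, h=-23: full span → s += -23 → s = 3.0000
seg 4 [71°–94.4°] dwell: s stays 3.0000
seg 5 [94.4°–296.6°] cycloidal, h=29: full span → s += 29 → s = 32.0000
seg 6 [296.6°–360°] uniform, h=14: θ=323.5° here. β=26.9, B=63.4. 14·26.9/63.4 = 5.9401 → s = 37.9401
radial distance = base radius + s = 44 + 37.9401 = 81.9401

81.9401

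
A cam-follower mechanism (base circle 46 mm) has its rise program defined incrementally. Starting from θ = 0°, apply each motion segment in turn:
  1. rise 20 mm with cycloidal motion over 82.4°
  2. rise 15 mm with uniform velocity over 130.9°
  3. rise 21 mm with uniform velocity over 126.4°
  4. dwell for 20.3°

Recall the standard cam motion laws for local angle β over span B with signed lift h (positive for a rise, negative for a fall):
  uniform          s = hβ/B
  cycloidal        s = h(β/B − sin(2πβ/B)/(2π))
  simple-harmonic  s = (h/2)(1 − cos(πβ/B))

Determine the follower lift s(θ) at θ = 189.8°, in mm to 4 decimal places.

seg 1 [0°–82.4°] cycloidal, h=20: full span → s += 20 → s = 20.0000
seg 2 [82.4°–213.3°] uniform, h=15: θ=189.8° here. β=107.4, B=130.9. 15·107.4/130.9 = 12.3071 → s = 32.3071

32.3071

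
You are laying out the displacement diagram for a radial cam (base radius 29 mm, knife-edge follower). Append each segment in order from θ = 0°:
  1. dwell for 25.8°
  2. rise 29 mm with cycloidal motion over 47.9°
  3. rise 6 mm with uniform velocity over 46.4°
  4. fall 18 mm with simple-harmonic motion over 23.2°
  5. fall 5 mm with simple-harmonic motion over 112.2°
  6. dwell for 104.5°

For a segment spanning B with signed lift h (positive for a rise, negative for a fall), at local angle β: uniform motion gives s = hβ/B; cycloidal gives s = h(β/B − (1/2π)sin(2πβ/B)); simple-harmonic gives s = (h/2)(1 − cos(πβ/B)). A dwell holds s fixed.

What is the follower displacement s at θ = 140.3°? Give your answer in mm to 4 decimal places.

seg 1 [0°–25.8°] dwell: s stays 0.0000
seg 2 [25.8°–73.7°] cycloidal, h=29: full span → s += 29 → s = 29.0000
seg 3 [73.7°–120.1°] uniform, h=6: full span → s += 6 → s = 35.0000
seg 4 [120.1°–143.3°] simple-harmonic, h=-18: θ=140.3° here. β=20.2, B=23.2. -18/2·(1 − cos(π·0.8707)) = -17.2675 → s = 17.7325

17.7325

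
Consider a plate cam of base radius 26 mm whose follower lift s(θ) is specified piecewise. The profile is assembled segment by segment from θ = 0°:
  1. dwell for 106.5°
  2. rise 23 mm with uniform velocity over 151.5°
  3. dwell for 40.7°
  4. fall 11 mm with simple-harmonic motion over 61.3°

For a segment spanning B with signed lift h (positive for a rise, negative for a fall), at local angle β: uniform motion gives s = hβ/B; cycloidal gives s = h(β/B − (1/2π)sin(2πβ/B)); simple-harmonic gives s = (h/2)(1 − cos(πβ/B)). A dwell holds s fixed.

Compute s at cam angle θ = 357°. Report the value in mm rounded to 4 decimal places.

seg 1 [0°–106.5°] dwell: s stays 0.0000
seg 2 [106.5°–258°] uniform, h=23: full span → s += 23 → s = 23.0000
seg 3 [258°–298.7°] dwell: s stays 23.0000
seg 4 [298.7°–360°] simple-harmonic, h=-11: θ=357° here. β=58.3, B=61.3. -11/2·(1 − cos(π·0.9511)) = -10.9351 → s = 12.0649

12.0649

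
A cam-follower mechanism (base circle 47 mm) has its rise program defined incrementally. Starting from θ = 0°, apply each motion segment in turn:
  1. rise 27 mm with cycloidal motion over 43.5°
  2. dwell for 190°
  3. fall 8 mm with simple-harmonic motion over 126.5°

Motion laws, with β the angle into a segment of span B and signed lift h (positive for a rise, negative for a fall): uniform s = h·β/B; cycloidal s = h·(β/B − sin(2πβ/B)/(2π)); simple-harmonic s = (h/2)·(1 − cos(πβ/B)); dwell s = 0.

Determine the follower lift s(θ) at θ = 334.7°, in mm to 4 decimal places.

seg 1 [0°–43.5°] cycloidal, h=27: full span → s += 27 → s = 27.0000
seg 2 [43.5°–233.5°] dwell: s stays 27.0000
seg 3 [233.5°–360°] simple-harmonic, h=-8: θ=334.7° here. β=101.2, B=126.5. -8/2·(1 − cos(π·0.8000)) = -7.2361 → s = 19.7639

19.7639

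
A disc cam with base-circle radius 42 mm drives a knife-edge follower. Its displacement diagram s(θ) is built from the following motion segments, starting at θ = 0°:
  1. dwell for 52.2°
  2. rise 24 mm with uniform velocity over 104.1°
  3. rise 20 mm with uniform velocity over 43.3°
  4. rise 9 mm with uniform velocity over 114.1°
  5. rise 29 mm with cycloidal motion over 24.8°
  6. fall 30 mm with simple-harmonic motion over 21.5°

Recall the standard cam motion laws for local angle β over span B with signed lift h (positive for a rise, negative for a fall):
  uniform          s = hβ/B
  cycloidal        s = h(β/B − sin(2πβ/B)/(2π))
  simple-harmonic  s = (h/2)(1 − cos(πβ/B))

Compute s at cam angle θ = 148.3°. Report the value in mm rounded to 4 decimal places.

seg 1 [0°–52.2°] dwell: s stays 0.0000
seg 2 [52.2°–156.3°] uniform, h=24: θ=148.3° here. β=96.1, B=104.1. 24·96.1/104.1 = 22.1556 → s = 22.1556

22.1556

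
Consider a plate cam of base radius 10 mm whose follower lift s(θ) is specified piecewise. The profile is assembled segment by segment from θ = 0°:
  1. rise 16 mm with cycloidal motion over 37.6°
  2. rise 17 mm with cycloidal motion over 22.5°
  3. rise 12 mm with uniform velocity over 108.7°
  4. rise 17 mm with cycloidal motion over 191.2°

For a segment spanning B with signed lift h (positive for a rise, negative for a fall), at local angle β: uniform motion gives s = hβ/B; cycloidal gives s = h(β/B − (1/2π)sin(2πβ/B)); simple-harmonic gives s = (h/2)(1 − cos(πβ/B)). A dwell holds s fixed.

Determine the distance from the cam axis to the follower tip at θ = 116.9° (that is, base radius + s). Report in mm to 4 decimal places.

seg 1 [0°–37.6°] cycloidal, h=16: full span → s += 16 → s = 16.0000
seg 2 [37.6°–60.1°] cycloidal, h=17: full span → s += 17 → s = 33.0000
seg 3 [60.1°–168.8°] uniform, h=12: θ=116.9° here. β=56.8, B=108.7. 12·56.8/108.7 = 6.2705 → s = 39.2705
radial distance = base radius + s = 10 + 39.2705 = 49.2705

49.2705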